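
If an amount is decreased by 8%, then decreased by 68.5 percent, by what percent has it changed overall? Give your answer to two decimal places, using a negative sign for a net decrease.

An 8% decrease multiplies by 0.92.
Then a 68.5% decrease: 0.92 × 0.315 = 0.2898.
Overall factor 0.2898, i.e. -71.02%.

-71.02%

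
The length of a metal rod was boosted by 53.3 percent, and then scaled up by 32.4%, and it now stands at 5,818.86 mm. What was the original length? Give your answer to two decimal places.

Undoing the 32.4% increase: 5,818.86 ÷ 1.324 ≈ 4394.909366.
Undoing the 53.3% increase: 4394.909366 ÷ 1.533 ≈ 2,866.87 mm.

2,866.87 mm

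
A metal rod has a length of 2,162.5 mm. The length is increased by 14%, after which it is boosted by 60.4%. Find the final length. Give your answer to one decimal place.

14% increase: 2,162.5 × 1.14 = 2465.25.
After the 60.4% increase: 2465.25 × 1.604 = 3954.261 ≈ 3,954.3.

3,954.3 mm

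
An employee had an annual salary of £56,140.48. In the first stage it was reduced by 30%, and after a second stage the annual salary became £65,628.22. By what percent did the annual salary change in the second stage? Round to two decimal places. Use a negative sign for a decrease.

After the first stage: £56,140.48 × 0.7 = £39298.336.
Second-stage multiplier: £65,628.22 ÷ £39298.336 ≈ 1.67.
That is a change of 67.00%.

67.00%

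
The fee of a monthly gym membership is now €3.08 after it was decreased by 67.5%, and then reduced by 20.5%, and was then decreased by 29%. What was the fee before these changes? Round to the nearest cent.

The overall multiplier applied was 0.325 × 0.795 × 0.71 = 0.18344625.
So the original fee was €3.08 ÷ 0.18344625 ≈ €16.79.

€16.79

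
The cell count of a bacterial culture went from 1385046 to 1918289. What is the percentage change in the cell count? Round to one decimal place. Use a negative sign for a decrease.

38.5%

Change: 1918289 − 1385046 = 533243.
Relative to the original: 533243 ÷ 1385046 ≈ 38.5%.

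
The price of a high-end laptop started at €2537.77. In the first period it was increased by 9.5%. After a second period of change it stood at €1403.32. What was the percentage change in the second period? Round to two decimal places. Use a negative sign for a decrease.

-49.50%

After the first period: €2537.77 × 1.095 = €2778.85815.
Second-period multiplier: €1403.32 ÷ €2778.85815 ≈ 0.504999.
That is a change of -49.50%.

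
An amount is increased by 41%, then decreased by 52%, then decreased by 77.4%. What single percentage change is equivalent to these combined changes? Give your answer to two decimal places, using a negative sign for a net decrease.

A 41% increase multiplies by 1.41.
Then a 52% decrease: 1.41 × 0.48 = 0.6768.
Then a 77.4% decrease: 0.6768 × 0.226 = 0.1529568.
Overall factor 0.1529568, i.e. -84.70%.

-84.70%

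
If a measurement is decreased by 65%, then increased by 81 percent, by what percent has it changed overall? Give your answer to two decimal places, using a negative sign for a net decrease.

-36.65%

A 65% decrease multiplies by 0.35.
Then an 81% increase: 0.35 × 1.81 = 0.6335.
Overall factor 0.6335, i.e. -36.65%.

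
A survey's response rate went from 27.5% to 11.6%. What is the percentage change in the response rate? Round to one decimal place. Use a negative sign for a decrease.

The change is 11.6 − 27.5 = -15.9 percentage points.
Relative to the original 27.5%, that is -15.9 ÷ 27.5 ≈ -57.8%.

-57.8%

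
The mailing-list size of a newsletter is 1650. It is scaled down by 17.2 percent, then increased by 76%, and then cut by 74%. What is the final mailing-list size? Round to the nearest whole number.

625

Each change multiplies by a factor: 0.828 × 1.76 × 0.26 = 0.3788928.
1650 × 0.3788928 = 625.17312 ≈ 625.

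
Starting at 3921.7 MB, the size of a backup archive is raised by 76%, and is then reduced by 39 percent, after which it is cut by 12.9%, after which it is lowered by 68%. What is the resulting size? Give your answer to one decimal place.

1173.5 MB

Apply the 76% increase: 3921.7 × 1.76 = 6902.192.
Apply the 39% decrease: 6902.192 × 0.61 = 4210.33712.
12.9% decrease: 4210.33712 × 0.871 = 3667.20363152.
68% decrease: 3667.20363152 × 0.32 = 1173.5051620864 ≈ 1173.5.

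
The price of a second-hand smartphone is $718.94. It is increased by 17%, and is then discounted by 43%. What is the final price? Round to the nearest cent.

Each change multiplies by a factor: 1.17 × 0.57 = 0.6669.
$718.94 × 0.6669 = $479.461086 ≈ $479.46.

$479.46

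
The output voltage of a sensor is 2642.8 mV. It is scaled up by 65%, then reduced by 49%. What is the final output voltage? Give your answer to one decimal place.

2223.9 mV

65% increase: 2642.8 × 1.65 = 4360.62.
49% decrease: 4360.62 × 0.51 = 2223.9162 ≈ 2223.9.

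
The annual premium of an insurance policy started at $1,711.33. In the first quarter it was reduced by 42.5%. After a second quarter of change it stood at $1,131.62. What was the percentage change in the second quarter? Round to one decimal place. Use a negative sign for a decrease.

After the first quarter: $1,711.33 × 0.575 = $984.01475.
Second-quarter multiplier: $1,131.62 ÷ $984.01475 ≈ 1.15.
That is a change of 15.0%.

15.0%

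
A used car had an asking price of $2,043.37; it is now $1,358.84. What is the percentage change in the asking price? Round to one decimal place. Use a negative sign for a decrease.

-33.5%

Change: $1,358.84 − $2,043.37 = -$684.53.
Relative to the original: -$684.53 ÷ $2,043.37 ≈ -33.5%.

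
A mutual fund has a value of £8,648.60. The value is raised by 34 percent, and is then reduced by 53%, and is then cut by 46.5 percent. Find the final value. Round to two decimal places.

Each change multiplies by a factor: 1.34 × 0.47 × 0.535 = 0.336943.
£8,648.60 × 0.336943 = £2914.0852298 ≈ £2,914.09.

£2,914.09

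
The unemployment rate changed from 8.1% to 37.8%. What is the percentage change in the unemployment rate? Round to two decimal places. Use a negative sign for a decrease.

The change is 37.8 − 8.1 = 29.7 percentage points.
Relative to the original 8.1%, that is 29.7 ÷ 8.1 ≈ 366.67%.

366.67%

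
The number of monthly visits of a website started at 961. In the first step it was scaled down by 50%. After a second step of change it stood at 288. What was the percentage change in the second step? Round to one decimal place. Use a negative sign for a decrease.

After the first step: 961 × 0.5 = 480.5.
Second-step multiplier: 288 ÷ 480.5 ≈ 0.59938.
That is a change of -40.1%.

-40.1%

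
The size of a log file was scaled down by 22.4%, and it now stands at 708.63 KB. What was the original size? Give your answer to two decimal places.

913.18 KB

The overall multiplier applied was 0.776.
So the original size was 708.63 ÷ 0.776 ≈ 913.18 KB.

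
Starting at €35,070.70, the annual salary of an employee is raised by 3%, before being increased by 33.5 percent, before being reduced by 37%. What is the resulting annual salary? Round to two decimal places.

€30,381.10

3% increase: €35,070.70 × 1.03 = €36122.821.
33.5% increase: €36122.821 × 1.335 = €48223.966035.
After the 37% decrease: €48223.966035 × 0.63 = €30381.09860205 ≈ €30,381.10.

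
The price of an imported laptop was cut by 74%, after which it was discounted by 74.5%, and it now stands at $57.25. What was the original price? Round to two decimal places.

The overall multiplier applied was 0.26 × 0.255 = 0.0663.
So the original price was $57.25 ÷ 0.0663 ≈ $863.50.

$863.50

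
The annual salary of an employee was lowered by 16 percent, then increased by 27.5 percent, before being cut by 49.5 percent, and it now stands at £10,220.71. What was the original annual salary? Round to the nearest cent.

Undoing the 49.5% decrease: £10,220.71 ÷ 0.505 ≈ £20239.029703.
Undoing the 27.5% increase: £20239.029703 ÷ 1.275 ≈ £15873.748787.
Undoing the 16% decrease: £15873.748787 ÷ 0.84 ≈ £18,897.32.

£18,897.32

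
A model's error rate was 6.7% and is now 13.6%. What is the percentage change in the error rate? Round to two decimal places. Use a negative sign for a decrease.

The change is 13.6 − 6.7 = 6.9 percentage points.
Relative to the original 6.7%, that is 6.9 ÷ 6.7 ≈ 102.99%.

102.99%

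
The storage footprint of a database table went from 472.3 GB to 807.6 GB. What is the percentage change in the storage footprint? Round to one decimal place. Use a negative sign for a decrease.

Change: 807.6 − 472.3 = 335.3.
Relative to the original: 335.3 ÷ 472.3 ≈ 71.0%.

71.0%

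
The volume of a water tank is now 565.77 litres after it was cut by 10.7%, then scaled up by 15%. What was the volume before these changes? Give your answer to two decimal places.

The overall multiplier applied was 0.893 × 1.15 = 1.02695.
So the original volume was 565.77 ÷ 1.02695 ≈ 550.92 litres.

550.92 litres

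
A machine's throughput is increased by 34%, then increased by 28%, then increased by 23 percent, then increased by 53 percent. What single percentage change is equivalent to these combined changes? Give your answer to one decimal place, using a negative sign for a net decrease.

222.8%

The combined multiplier is 1.34 × 1.28 × 1.23 × 1.53 = 3.22783488.
That corresponds to an increase of 222.8%.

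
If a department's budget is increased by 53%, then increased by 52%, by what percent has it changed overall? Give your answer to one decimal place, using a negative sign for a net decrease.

The combined multiplier is 1.53 × 1.52 = 2.3256.
That corresponds to an increase of 132.6%.

132.6%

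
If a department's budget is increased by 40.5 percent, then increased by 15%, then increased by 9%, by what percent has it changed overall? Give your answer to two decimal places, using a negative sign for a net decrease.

A 40.5% increase multiplies by 1.405.
Then a 15% increase: 1.405 × 1.15 = 1.61575.
Then a 9% increase: 1.61575 × 1.09 = 1.7611675.
Overall factor 1.7611675, i.e. 76.12%.

76.12%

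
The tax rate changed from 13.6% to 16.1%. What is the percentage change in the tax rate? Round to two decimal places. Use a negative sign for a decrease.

18.38%

The change is 16.1 − 13.6 = 2.5 percentage points.
Relative to the original 13.6%, that is 2.5 ÷ 13.6 ≈ 18.38%.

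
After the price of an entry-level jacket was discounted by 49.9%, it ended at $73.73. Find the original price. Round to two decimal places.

$147.17

The overall multiplier applied was 0.501.
So the original price was $73.73 ÷ 0.501 ≈ $147.17.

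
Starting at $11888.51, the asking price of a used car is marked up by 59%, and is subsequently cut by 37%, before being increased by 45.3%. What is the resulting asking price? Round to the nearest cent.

Each change multiplies by a factor: 1.59 × 0.63 × 1.453 = 1.4554701.
$11888.51 × 1.4554701 = $17303.370838551 ≈ $17303.37.

$17303.37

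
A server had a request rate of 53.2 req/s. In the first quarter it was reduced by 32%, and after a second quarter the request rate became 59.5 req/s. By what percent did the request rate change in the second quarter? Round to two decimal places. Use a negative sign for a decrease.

After the first quarter: 53.2 × 0.68 = 36.176.
Second-quarter multiplier: 59.5 ÷ 36.176 ≈ 1.644737.
That is a change of 64.47%.

64.47%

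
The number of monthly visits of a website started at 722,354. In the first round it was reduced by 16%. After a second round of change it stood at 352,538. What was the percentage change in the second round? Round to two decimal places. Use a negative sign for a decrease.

After the first round: 722,354 × 0.84 = 606777.36.
Second-round multiplier: 352,538 ÷ 606777.36 ≈ 0.581001.
That is a change of -41.90%.

-41.90%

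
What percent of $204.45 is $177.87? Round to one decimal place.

87.0%

$177.87 ÷ $204.45 ≈ 87.0%.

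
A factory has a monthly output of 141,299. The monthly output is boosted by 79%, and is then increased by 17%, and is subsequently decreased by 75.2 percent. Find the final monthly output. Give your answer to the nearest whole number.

Each change multiplies by a factor: 1.79 × 1.17 × 0.248 = 0.5193864.
141,299 × 0.5193864 = 73388.7789336 ≈ 73,389.

73,389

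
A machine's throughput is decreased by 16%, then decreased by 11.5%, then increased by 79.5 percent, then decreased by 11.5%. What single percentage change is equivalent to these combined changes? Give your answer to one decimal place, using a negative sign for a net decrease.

The combined multiplier is 0.84 × 0.885 × 1.795 × 0.885 = 1.180946655.
That corresponds to an increase of 18.1%.

18.1%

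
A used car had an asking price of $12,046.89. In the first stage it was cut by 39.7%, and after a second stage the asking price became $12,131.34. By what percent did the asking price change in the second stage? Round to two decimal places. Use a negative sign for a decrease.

67.00%

After the first stage: $12,046.89 × 0.603 = $7264.27467.
Second-stage multiplier: $12,131.34 ÷ $7264.27467 ≈ 1.67.
That is a change of 67.00%.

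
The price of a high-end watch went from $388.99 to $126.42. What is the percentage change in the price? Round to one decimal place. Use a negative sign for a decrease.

-67.5%

Change: $126.42 − $388.99 = -$262.57.
Relative to the original: -$262.57 ÷ $388.99 ≈ -67.5%.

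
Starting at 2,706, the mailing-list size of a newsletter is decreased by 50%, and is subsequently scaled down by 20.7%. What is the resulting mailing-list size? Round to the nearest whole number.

Apply the 50% decrease: 2,706 × 0.5 = 1353.
Apply the 20.7% decrease: 1353 × 0.793 = 1072.929 ≈ 1,073.

1,073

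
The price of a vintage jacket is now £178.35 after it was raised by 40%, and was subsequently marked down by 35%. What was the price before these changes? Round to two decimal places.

The overall multiplier applied was 1.4 × 0.65 = 0.91.
So the original price was £178.35 ÷ 0.91 ≈ £195.99.

£195.99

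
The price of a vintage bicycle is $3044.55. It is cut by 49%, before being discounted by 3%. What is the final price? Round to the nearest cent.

$1506.14

Each change multiplies by a factor: 0.51 × 0.97 = 0.4947.
$3044.55 × 0.4947 = $1506.138885 ≈ $1506.14.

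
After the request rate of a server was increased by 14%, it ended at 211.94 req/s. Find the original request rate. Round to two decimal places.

The overall multiplier applied was 1.14.
So the original request rate was 211.94 ÷ 1.14 ≈ 185.91 req/s.

185.91 req/s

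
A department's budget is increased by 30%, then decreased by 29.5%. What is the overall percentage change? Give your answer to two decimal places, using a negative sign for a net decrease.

A 30% increase multiplies by 1.3.
Then a 29.5% decrease: 1.3 × 0.705 = 0.9165.
Overall factor 0.9165, i.e. -8.35%.

-8.35%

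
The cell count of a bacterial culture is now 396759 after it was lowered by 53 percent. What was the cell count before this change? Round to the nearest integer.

The overall multiplier applied was 0.47.
So the original cell count was 396759 ÷ 0.47 ≈ 844168.

844168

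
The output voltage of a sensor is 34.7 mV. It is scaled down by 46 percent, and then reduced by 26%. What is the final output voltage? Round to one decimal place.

13.9 mV

46% decrease: 34.7 × 0.54 = 18.738.
26% decrease: 18.738 × 0.74 = 13.86612 ≈ 13.9.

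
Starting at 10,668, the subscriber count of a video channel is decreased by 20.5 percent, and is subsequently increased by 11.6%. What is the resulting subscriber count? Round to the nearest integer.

9,465

20.5% decrease: 10,668 × 0.795 = 8481.06.
After the 11.6% increase: 8481.06 × 1.116 = 9464.86296 ≈ 9,465.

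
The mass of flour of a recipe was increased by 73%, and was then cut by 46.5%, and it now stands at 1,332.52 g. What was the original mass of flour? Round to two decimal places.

The overall multiplier applied was 1.73 × 0.535 = 0.92555.
So the original mass of flour was 1,332.52 ÷ 0.92555 ≈ 1,439.71 g.

1,439.71 g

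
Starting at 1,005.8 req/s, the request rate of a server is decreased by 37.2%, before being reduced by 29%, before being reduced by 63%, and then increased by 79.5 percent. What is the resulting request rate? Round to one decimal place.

37.2% decrease: 1,005.8 × 0.628 = 631.6424.
Apply the 29% decrease: 631.6424 × 0.71 = 448.466104.
Apply the 63% decrease: 448.466104 × 0.37 = 165.93245848.
Apply the 79.5% increase: 165.93245848 × 1.795 = 297.8487629716 ≈ 297.8.

297.8 req/s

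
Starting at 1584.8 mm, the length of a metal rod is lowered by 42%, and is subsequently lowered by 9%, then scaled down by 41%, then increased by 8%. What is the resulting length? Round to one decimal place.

Apply the 42% decrease: 1584.8 × 0.58 = 919.184.
Apply the 9% decrease: 919.184 × 0.91 = 836.45744.
After the 41% decrease: 836.45744 × 0.59 = 493.5098896.
After the 8% increase: 493.5098896 × 1.08 = 532.990680768 ≈ 533.0.

533.0 mm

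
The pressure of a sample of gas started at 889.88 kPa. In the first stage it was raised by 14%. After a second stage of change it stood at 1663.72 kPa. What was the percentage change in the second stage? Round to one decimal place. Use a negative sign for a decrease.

After the first stage: 889.88 × 1.14 = 1014.4632.
Second-stage multiplier: 1663.72 ÷ 1014.4632 ≈ 1.64.
That is a change of 64.0%.

64.0%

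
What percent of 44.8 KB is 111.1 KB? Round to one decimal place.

248.0%

111.1 KB ÷ 44.8 KB ≈ 248.0%.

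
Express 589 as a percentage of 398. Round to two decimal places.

589 ÷ 398 ≈ 147.99%.

147.99%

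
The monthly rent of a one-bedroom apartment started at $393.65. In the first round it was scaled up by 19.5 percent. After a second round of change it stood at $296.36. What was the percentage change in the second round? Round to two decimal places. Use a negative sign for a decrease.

After the first round: $393.65 × 1.195 = $470.41175.
Second-round multiplier: $296.36 ÷ $470.41175 ≈ 0.630001.
That is a change of -37.00%.

-37.00%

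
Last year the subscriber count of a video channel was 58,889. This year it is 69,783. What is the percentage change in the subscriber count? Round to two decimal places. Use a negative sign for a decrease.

18.50%

Change: 69,783 − 58,889 = 10,894.
Relative to the original: 10,894 ÷ 58,889 ≈ 18.50%.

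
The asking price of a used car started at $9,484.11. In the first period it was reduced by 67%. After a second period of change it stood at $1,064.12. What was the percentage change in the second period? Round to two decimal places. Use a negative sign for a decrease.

-66.00%

After the first period: $9,484.11 × 0.33 = $3129.7563.
Second-period multiplier: $1,064.12 ÷ $3129.7563 ≈ 0.340001.
That is a change of -66.00%.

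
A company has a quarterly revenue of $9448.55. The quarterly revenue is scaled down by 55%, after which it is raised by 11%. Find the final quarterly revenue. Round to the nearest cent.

$4719.55

55% decrease: $9448.55 × 0.45 = $4251.8475.
11% increase: $4251.8475 × 1.11 = $4719.550725 ≈ $4719.55.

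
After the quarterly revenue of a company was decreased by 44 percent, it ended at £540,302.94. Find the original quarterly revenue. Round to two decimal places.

The overall multiplier applied was 0.56.
So the original quarterly revenue was £540,302.94 ÷ 0.56 ≈ £964,826.68.

£964,826.68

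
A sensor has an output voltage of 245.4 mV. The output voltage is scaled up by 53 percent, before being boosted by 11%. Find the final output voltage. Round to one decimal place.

Apply the 53% increase: 245.4 × 1.53 = 375.462.
Apply the 11% increase: 375.462 × 1.11 = 416.76282 ≈ 416.8.

416.8 mV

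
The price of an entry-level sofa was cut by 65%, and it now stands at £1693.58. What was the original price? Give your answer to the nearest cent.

£4838.80

The overall multiplier applied was 0.35.
So the original price was £1693.58 ÷ 0.35 = £4838.80.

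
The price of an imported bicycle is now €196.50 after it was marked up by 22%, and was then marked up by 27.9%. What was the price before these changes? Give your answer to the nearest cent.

€125.93

Undoing the 27.9% increase: €196.50 ÷ 1.279 ≈ €153.635653.
Undoing the 22% increase: €153.635653 ÷ 1.22 ≈ €125.93.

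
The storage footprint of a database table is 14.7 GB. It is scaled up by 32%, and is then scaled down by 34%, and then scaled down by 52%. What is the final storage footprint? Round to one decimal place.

Each change multiplies by a factor: 1.32 × 0.66 × 0.48 = 0.418176.
14.7 × 0.418176 = 6.1471872 ≈ 6.1.

6.1 GB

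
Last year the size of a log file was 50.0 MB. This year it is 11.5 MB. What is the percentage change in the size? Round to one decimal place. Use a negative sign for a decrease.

-77.0%

Change: 11.5 − 50.0 = -38.5.
Relative to the original: -38.5 ÷ 50.0 = -77.0%.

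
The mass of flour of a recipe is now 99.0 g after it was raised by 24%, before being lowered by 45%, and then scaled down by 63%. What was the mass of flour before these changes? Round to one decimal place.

392.3 g

Undoing the 63% decrease: 99.0 ÷ 0.37 ≈ 267.567568.
Undoing the 45% decrease: 267.567568 ÷ 0.55 ≈ 486.486487.
Undoing the 24% increase: 486.486487 ÷ 1.24 ≈ 392.3 g.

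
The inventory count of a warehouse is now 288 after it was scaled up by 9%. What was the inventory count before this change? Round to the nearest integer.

The overall multiplier applied was 1.09.
So the original inventory count was 288 ÷ 1.09 ≈ 264.

264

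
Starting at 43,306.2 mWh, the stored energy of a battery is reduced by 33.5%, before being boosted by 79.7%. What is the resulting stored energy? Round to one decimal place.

Each change multiplies by a factor: 0.665 × 1.797 = 1.195005.
43,306.2 × 1.195005 = 51751.125531 ≈ 51,751.1.

51,751.1 mWh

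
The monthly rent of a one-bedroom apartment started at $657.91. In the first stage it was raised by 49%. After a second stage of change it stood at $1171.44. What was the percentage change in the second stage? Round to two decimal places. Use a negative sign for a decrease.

19.50%

After the first stage: $657.91 × 1.49 = $980.2859.
Second-stage multiplier: $1171.44 ÷ $980.2859 ≈ 1.194998.
That is a change of 19.50%.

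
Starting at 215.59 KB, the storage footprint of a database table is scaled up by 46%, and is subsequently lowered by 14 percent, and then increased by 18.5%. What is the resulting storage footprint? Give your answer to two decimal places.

Each change multiplies by a factor: 1.46 × 0.86 × 1.185 = 1.487886.
215.59 × 1.487886 = 320.77334274 ≈ 320.77.

320.77 KB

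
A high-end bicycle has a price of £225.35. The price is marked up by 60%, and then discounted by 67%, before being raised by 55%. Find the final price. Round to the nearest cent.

£184.43

Each change multiplies by a factor: 1.6 × 0.33 × 1.55 = 0.8184.
£225.35 × 0.8184 = £184.42644 ≈ £184.43.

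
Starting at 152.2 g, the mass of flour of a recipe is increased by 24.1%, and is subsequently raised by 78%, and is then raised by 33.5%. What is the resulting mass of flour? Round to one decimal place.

448.8 g

24.1% increase: 152.2 × 1.241 = 188.8802.
78% increase: 188.8802 × 1.78 = 336.206756.
Apply the 33.5% increase: 336.206756 × 1.335 = 448.83601926 ≈ 448.8.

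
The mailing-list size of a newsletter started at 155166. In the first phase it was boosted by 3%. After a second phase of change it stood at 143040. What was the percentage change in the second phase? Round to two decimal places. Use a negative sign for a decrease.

-10.50%

After the first phase: 155166 × 1.03 = 159820.98.
Second-phase multiplier: 143040 ÷ 159820.98 ≈ 0.895001.
That is a change of -10.50%.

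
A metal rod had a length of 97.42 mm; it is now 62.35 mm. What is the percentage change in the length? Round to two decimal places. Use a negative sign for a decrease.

Change: 62.35 − 97.42 = -35.07.
Relative to the original: -35.07 ÷ 97.42 ≈ -36.00%.

-36.00%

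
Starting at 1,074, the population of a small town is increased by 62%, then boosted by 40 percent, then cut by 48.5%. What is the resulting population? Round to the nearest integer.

Apply the 62% increase: 1,074 × 1.62 = 1739.88.
40% increase: 1739.88 × 1.4 = 2435.832.
Apply the 48.5% decrease: 2435.832 × 0.515 = 1254.45348 ≈ 1,254.

1,254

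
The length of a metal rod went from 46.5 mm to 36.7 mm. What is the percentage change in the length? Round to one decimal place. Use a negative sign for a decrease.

-21.1%

Change: 36.7 − 46.5 = -9.8.
Relative to the original: -9.8 ÷ 46.5 ≈ -21.1%.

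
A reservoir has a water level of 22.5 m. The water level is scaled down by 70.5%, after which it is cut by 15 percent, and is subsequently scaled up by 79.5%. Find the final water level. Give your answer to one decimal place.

10.1 m

Each change multiplies by a factor: 0.295 × 0.85 × 1.795 = 0.45009625.
22.5 × 0.45009625 = 10.127165625 ≈ 10.1.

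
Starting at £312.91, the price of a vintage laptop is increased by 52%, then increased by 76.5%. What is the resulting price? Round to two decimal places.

£839.47

Apply the 52% increase: £312.91 × 1.52 = £475.6232.
76.5% increase: £475.6232 × 1.765 = £839.474948 ≈ £839.47.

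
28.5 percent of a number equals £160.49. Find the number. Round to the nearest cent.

£563.12

£160.49 ÷ 0.285 ≈ £563.12.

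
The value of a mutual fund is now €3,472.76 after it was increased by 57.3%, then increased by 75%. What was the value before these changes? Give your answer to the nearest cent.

Undoing the 75% increase: €3,472.76 ÷ 1.75 ≈ €1984.434286.
Undoing the 57.3% increase: €1984.434286 ÷ 1.573 ≈ €1,261.56.

€1,261.56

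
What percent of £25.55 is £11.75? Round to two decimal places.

£11.75 ÷ £25.55 ≈ 45.99%.

45.99%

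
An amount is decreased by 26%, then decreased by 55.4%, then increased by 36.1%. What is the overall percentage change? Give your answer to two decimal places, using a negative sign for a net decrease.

The combined multiplier is 0.74 × 0.446 × 1.361 = 0.44918444.
That corresponds to a decrease of 55.08%.

-55.08%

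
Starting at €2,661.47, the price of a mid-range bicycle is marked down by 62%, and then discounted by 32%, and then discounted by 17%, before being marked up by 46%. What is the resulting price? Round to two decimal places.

€833.38

Apply the 62% decrease: €2,661.47 × 0.38 = €1011.3586.
Apply the 32% decrease: €1011.3586 × 0.68 = €687.723848.
After the 17% decrease: €687.723848 × 0.83 = €570.81079384.
Apply the 46% increase: €570.81079384 × 1.46 = €833.3837590064 ≈ €833.38.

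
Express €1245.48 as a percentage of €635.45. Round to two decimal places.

€1245.48 ÷ €635.45 ≈ 196.00%.

196.00%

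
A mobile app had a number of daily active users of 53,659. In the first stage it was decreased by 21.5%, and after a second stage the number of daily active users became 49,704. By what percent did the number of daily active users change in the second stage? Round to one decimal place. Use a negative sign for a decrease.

After the first stage: 53,659 × 0.785 = 42122.315.
Second-stage multiplier: 49,704 ÷ 42122.315 ≈ 1.17999.
That is a change of 18.0%.

18.0%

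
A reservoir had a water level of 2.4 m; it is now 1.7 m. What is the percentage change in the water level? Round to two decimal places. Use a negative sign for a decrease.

-29.17%

Change: 1.7 − 2.4 = -0.7.
Relative to the original: -0.7 ÷ 2.4 ≈ -29.17%.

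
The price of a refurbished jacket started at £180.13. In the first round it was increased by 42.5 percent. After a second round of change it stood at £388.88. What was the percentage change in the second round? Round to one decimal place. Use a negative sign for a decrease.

51.5%

After the first round: £180.13 × 1.425 = £256.68525.
Second-round multiplier: £388.88 ÷ £256.68525 ≈ 1.51501.
That is a change of 51.5%.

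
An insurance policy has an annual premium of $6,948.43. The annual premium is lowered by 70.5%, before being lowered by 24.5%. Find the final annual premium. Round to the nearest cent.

$1,547.59

After the 70.5% decrease: $6,948.43 × 0.295 = $2049.78685.
Apply the 24.5% decrease: $2049.78685 × 0.755 = $1547.58907175 ≈ $1,547.59.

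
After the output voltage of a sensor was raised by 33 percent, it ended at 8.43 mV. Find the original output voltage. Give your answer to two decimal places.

The overall multiplier applied was 1.33.
So the original output voltage was 8.43 ÷ 1.33 ≈ 6.34 mV.

6.34 mV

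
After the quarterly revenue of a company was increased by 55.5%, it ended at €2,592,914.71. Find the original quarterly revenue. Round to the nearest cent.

The overall multiplier applied was 1.555.
So the original quarterly revenue was €2,592,914.71 ÷ 1.555 ≈ €1,667,469.27.

€1,667,469.27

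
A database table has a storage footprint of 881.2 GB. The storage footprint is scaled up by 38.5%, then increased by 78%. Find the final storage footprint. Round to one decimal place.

2172.4 GB

Each change multiplies by a factor: 1.385 × 1.78 = 2.4653.
881.2 × 2.4653 = 2172.42236 ≈ 2172.4.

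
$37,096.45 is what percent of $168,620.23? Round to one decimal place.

22.0%

$37,096.45 ÷ $168,620.23 ≈ 22.0%.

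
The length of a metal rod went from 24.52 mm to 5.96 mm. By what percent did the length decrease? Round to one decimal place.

75.7%

Change: 5.96 − 24.52 = -18.56.
Relative to the original: -18.56 ÷ 24.52 ≈ -75.7%.
So the length decreased by 75.7%.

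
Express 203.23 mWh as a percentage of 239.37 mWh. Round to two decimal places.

84.90%

203.23 mWh ÷ 239.37 mWh ≈ 84.90%.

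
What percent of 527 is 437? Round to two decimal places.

437 ÷ 527 ≈ 82.92%.

82.92%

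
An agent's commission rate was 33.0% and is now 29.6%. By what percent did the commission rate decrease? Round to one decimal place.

10.3%

The change is 29.6 − 33.0 = -3.4 percentage points.
Relative to the original 33.0%, that is -3.4 ÷ 33.0 ≈ -10.3%.
So the commission rate fell by 10.3%.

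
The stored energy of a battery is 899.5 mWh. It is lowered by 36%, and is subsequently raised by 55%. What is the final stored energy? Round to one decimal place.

892.3 mWh

36% decrease: 899.5 × 0.64 = 575.68.
After the 55% increase: 575.68 × 1.55 = 892.304 ≈ 892.3.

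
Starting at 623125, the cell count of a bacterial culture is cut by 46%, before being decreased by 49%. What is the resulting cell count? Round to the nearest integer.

171609

Apply the 46% decrease: 623125 × 0.54 = 336487.5.
Apply the 49% decrease: 336487.5 × 0.51 = 171608.625 ≈ 171609.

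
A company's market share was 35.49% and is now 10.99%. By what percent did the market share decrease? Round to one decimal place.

The change is 10.99 − 35.49 = -24.50 percentage points.
Relative to the original 35.49%, that is -24.50 ÷ 35.49 ≈ -69.0%.
So the market share fell by 69.0%.

69.0%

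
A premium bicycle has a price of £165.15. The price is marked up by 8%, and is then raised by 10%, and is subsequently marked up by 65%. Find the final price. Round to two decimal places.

£323.73

Each change multiplies by a factor: 1.08 × 1.1 × 1.65 = 1.9602.
£165.15 × 1.9602 = £323.72703 ≈ £323.73.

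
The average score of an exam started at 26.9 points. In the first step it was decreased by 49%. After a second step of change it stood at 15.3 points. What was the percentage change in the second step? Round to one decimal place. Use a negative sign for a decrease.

After the first step: 26.9 × 0.51 = 13.719.
Second-step multiplier: 15.3 ÷ 13.719 ≈ 1.11524.
That is a change of 11.5%.

11.5%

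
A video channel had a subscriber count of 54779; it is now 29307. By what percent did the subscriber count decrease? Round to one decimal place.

Change: 29307 − 54779 = -25472.
Relative to the original: -25472 ÷ 54779 ≈ -46.5%.
So the subscriber count decreased by 46.5%.

46.5%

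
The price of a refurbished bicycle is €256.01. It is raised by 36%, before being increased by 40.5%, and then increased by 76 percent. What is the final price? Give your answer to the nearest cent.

Each change multiplies by a factor: 1.36 × 1.405 × 1.76 = 3.363008.
€256.01 × 3.363008 = €860.96367808 ≈ €860.96.

€860.96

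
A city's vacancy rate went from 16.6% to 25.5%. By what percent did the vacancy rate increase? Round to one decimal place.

53.6%

The change is 25.5 − 16.6 = 8.9 percentage points.
Relative to the original 16.6%, that is 8.9 ÷ 16.6 ≈ 53.6%.
So the vacancy rate rose by 53.6%.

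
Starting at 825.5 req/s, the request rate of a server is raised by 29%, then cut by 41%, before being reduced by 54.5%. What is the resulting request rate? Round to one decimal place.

285.9 req/s

Each change multiplies by a factor: 1.29 × 0.59 × 0.455 = 0.3463005.
825.5 × 0.3463005 = 285.87106275 ≈ 285.9.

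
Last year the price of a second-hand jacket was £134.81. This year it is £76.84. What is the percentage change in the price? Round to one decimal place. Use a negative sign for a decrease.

Change: £76.84 − £134.81 = -£57.97.
Relative to the original: -£57.97 ÷ £134.81 ≈ -43.0%.

-43.0%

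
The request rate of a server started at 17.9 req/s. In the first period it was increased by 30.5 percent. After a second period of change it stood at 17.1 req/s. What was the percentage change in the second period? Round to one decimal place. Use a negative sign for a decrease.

After the first period: 17.9 × 1.305 = 23.3595.
Second-period multiplier: 17.1 ÷ 23.3595 ≈ 0.73204.
That is a change of -26.8%.

-26.8%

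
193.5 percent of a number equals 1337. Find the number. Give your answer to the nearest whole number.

1337 ÷ 1.935 ≈ 691.

691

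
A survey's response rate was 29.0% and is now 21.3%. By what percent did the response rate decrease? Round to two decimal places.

The change is 21.3 − 29.0 = -7.7 percentage points.
Relative to the original 29.0%, that is -7.7 ÷ 29.0 ≈ -26.55%.
So the response rate fell by 26.55%.

26.55%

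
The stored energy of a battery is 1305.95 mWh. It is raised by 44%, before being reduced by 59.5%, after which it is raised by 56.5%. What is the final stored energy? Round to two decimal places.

44% increase: 1305.95 × 1.44 = 1880.568.
59.5% decrease: 1880.568 × 0.405 = 761.63004.
Apply the 56.5% increase: 761.63004 × 1.565 = 1191.9510126 ≈ 1191.95.

1191.95 mWh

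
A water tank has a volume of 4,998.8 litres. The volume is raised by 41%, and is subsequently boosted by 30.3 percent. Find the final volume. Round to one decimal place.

After the 41% increase: 4,998.8 × 1.41 = 7048.308.
After the 30.3% increase: 7048.308 × 1.303 = 9183.945324 ≈ 9,183.9.

9,183.9 litres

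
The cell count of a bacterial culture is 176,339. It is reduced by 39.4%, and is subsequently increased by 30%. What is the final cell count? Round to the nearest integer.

138,920

Each change multiplies by a factor: 0.606 × 1.3 = 0.7878.
176,339 × 0.7878 = 138919.8642 ≈ 138,920.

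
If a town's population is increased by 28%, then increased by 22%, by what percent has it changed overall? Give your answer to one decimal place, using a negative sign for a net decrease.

A 28% increase multiplies by 1.28.
Then a 22% increase: 1.28 × 1.22 = 1.5616.
Overall factor 1.5616, i.e. 56.2%.

56.2%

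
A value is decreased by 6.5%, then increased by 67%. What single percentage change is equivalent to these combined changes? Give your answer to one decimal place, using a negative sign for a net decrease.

A 6.5% decrease multiplies by 0.935.
Then a 67% increase: 0.935 × 1.67 = 1.56145.
Overall factor 1.56145, i.e. 56.1%.

56.1%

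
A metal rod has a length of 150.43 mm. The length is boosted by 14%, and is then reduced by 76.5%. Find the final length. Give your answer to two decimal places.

After the 14% increase: 150.43 × 1.14 = 171.4902.
After the 76.5% decrease: 171.4902 × 0.235 = 40.300197 ≈ 40.30.

40.30 mm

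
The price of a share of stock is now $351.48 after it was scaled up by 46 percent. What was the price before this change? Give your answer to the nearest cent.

$240.74

The overall multiplier applied was 1.46.
So the original price was $351.48 ÷ 1.46 ≈ $240.74.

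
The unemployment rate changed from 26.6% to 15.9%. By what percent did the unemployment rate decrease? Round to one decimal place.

The change is 15.9 − 26.6 = -10.7 percentage points.
Relative to the original 26.6%, that is -10.7 ÷ 26.6 ≈ -40.2%.
So the unemployment rate fell by 40.2%.

40.2%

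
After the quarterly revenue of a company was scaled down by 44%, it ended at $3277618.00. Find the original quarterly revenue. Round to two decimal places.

The overall multiplier applied was 0.56.
So the original quarterly revenue was $3277618.00 ÷ 0.56 ≈ $5852889.29.

$5852889.29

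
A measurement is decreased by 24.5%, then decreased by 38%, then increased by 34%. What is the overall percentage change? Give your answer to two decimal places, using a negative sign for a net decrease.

The combined multiplier is 0.755 × 0.62 × 1.34 = 0.627254.
That corresponds to a decrease of 37.27%.

-37.27%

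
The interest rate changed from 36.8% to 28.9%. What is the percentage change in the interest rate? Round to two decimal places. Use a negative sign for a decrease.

-21.47%

The change is 28.9 − 36.8 = -7.9 percentage points.
Relative to the original 36.8%, that is -7.9 ÷ 36.8 ≈ -21.47%.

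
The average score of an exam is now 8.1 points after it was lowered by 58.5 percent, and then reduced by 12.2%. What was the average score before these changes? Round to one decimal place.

22.2 points

The overall multiplier applied was 0.415 × 0.878 = 0.36437.
So the original average score was 8.1 ÷ 0.36437 ≈ 22.2 points.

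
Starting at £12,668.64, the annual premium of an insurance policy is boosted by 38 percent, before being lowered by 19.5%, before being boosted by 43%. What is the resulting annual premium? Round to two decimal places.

Apply the 38% increase: £12,668.64 × 1.38 = £17482.7232.
19.5% decrease: £17482.7232 × 0.805 = £14073.592176.
43% increase: £14073.592176 × 1.43 = £20125.23681168 ≈ £20,125.24.

£20,125.24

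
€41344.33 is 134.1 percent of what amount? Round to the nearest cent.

€41344.33 ÷ 1.341 ≈ €30830.97.

€30830.97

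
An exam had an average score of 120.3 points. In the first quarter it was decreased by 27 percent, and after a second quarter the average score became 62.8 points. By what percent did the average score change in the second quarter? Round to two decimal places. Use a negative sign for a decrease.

-28.49%

After the first quarter: 120.3 × 0.73 = 87.819.
Second-quarter multiplier: 62.8 ÷ 87.819 ≈ 0.715107.
That is a change of -28.49%.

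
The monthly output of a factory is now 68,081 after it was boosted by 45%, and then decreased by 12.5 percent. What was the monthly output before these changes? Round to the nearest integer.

The overall multiplier applied was 1.45 × 0.875 = 1.26875.
So the original monthly output was 68,081 ÷ 1.26875 ≈ 53,660.

53,660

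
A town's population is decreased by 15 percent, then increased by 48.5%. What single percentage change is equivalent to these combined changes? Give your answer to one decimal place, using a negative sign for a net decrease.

A 15% decrease multiplies by 0.85.
Then a 48.5% increase: 0.85 × 1.485 = 1.26225.
Overall factor 1.26225, i.e. 26.2%.

26.2%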